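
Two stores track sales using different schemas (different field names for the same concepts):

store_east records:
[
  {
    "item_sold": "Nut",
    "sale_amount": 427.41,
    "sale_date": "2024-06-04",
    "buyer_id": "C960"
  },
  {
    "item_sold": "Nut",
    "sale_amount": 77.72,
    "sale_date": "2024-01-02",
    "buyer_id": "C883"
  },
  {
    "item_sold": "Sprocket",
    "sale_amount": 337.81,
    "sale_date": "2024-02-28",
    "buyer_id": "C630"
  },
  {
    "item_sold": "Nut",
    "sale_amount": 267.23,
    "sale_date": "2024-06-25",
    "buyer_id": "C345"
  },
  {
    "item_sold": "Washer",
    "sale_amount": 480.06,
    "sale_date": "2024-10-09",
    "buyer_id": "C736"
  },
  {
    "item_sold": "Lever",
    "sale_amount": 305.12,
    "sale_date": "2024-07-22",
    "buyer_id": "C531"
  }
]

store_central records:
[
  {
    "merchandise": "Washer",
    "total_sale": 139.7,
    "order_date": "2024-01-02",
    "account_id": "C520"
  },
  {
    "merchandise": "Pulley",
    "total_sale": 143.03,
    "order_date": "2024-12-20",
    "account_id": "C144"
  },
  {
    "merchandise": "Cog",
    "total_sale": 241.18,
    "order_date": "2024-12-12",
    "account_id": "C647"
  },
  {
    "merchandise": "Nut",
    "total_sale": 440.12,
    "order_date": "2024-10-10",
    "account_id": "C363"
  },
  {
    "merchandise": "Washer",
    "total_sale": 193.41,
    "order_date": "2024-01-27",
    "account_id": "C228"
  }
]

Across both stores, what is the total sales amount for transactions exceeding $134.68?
2975.07

Schema mapping: "sale_amount" (store_east) = "total_sale" (store_central) = sale amount

Sum of sales > $134.68 in store_east: 1817.63
Sum of sales > $134.68 in store_central: 1157.44

Total: 1817.63 + 1157.44 = 2975.07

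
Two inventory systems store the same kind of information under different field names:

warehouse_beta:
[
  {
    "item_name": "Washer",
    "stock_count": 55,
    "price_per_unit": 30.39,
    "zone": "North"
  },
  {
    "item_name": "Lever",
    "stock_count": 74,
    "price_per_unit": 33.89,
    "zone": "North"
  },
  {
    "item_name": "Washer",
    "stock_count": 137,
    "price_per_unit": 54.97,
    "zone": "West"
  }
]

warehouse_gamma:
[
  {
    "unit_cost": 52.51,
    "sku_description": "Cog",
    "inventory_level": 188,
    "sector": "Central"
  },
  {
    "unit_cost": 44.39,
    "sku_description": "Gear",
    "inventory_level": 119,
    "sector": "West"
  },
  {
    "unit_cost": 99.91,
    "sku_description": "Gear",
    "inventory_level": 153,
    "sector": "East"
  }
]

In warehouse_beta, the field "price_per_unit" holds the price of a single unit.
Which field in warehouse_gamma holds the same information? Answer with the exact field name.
unit_cost

In warehouse_beta, "price_per_unit" holds the price of a single unit.
The fields in warehouse_gamma are: "unit_cost", "sku_description", "inventory_level", "sector".
"unit_cost" is the match: the name refers to the same concept and its values are decimal currency amounts (e.g. 52.51, 44.39).
The other fields ("sku_description", "inventory_level", "sector") hold different kinds of data.

So "price_per_unit" in warehouse_beta corresponds to "unit_cost" in warehouse_gamma.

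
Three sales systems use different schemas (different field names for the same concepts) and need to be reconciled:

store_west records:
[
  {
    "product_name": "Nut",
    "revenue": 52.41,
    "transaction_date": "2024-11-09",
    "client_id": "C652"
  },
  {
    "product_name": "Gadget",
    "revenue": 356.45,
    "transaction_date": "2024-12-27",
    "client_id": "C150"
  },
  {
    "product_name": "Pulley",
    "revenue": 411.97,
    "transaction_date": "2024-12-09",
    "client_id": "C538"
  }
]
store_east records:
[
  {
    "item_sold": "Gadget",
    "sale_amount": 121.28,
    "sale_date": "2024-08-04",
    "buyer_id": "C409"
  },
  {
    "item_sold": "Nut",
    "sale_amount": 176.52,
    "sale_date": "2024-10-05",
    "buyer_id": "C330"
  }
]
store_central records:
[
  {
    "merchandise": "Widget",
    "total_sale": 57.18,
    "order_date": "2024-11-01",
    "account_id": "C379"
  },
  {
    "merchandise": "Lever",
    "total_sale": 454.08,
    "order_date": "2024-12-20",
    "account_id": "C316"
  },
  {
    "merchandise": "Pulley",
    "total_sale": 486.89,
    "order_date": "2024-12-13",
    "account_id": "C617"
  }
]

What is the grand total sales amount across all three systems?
2116.78

Schema reconciliation - all amount fields map to sale amount:

store_west (revenue): 820.83
store_east (sale_amount): 297.8
store_central (total_sale): 998.15

Grand total: 2116.78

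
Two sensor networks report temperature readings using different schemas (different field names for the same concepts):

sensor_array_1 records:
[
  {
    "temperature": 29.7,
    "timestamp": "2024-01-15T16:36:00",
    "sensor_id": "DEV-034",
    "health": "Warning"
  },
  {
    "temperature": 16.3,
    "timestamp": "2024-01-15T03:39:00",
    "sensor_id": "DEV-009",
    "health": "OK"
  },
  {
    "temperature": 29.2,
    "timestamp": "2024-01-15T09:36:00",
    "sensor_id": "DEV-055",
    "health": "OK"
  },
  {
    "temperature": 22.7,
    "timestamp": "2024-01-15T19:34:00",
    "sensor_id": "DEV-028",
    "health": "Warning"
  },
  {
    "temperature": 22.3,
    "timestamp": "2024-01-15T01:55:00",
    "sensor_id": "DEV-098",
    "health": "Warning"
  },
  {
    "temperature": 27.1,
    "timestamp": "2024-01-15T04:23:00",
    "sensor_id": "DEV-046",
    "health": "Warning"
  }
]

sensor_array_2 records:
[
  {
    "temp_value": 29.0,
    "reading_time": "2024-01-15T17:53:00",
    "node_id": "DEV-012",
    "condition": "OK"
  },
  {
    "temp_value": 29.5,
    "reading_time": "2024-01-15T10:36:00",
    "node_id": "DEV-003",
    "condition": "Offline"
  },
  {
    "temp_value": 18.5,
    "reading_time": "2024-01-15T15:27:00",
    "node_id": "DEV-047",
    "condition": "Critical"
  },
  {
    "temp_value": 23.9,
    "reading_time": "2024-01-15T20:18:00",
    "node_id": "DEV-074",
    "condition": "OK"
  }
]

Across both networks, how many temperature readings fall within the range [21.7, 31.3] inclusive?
8

Schema mapping: "temperature" (sensor_array_1) = "temp_value" (sensor_array_2) = temperature

Readings in [21.7, 31.3] from sensor_array_1: 5
Readings in [21.7, 31.3] from sensor_array_2: 3

Total count: 5 + 3 = 8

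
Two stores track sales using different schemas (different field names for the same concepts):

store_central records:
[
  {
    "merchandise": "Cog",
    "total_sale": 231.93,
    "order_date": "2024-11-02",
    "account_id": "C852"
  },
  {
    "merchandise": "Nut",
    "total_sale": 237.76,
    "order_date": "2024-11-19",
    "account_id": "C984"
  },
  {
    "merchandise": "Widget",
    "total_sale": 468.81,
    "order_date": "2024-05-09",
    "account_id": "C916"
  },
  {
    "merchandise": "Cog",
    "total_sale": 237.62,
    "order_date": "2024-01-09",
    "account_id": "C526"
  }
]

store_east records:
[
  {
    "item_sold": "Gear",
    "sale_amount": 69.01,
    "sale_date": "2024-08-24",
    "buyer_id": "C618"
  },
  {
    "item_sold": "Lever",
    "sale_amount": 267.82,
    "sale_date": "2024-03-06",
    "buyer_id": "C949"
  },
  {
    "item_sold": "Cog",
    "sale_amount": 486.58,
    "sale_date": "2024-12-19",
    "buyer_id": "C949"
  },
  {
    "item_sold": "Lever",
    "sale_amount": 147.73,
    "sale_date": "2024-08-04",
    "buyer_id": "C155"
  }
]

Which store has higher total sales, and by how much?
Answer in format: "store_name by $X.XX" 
store_central by $204.98

Schema mapping: "total_sale" (store_central) = "sale_amount" (store_east) = sale amount

Total for store_central: 1176.12
Total for store_east: 971.14

Difference: |1176.12 - 971.14| = 204.98
store_central has higher sales by $204.98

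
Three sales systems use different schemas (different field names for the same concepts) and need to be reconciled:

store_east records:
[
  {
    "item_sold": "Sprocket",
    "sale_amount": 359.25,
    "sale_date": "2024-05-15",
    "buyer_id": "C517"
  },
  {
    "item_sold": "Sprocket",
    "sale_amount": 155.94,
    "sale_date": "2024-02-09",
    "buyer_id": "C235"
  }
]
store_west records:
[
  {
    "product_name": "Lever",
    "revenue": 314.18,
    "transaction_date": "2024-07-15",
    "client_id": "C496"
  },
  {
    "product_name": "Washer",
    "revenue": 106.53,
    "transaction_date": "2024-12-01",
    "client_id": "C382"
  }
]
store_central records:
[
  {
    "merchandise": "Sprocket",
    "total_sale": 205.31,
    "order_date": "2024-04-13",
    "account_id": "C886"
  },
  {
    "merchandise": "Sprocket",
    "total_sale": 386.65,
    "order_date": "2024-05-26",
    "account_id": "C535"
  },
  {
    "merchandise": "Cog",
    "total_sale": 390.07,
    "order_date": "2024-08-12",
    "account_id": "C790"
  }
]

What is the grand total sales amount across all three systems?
1917.93

Schema reconciliation - all amount fields map to sale amount:

store_east (sale_amount): 515.19
store_west (revenue): 420.71
store_central (total_sale): 982.03

Grand total: 1917.93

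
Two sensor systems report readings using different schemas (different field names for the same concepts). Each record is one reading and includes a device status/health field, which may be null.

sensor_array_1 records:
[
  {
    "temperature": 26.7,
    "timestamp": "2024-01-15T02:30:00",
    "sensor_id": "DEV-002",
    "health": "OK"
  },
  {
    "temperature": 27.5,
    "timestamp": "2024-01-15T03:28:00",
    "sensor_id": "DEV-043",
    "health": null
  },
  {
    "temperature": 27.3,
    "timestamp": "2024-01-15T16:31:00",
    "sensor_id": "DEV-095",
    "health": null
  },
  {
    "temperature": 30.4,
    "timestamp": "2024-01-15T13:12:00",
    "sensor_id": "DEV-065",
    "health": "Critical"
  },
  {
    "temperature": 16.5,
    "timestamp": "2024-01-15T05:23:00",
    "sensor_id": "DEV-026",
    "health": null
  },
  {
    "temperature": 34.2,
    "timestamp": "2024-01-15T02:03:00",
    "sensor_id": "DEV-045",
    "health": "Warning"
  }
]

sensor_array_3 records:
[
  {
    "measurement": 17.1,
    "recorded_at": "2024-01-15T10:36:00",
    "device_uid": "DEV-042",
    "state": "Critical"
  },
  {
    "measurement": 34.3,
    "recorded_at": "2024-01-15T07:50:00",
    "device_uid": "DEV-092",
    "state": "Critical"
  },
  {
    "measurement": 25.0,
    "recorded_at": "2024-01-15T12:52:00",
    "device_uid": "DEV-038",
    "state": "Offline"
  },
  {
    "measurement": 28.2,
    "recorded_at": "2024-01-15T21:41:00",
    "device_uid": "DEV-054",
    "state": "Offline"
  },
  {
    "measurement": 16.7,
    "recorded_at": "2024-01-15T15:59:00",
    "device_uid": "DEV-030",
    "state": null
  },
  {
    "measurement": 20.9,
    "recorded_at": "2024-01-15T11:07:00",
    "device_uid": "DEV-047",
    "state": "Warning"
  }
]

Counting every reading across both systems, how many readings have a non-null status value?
8

Schema mapping: "health" (sensor_array_1) = "state" (sensor_array_3) = status

Non-null in sensor_array_1: 3
Non-null in sensor_array_3: 5

Total non-null: 3 + 5 = 8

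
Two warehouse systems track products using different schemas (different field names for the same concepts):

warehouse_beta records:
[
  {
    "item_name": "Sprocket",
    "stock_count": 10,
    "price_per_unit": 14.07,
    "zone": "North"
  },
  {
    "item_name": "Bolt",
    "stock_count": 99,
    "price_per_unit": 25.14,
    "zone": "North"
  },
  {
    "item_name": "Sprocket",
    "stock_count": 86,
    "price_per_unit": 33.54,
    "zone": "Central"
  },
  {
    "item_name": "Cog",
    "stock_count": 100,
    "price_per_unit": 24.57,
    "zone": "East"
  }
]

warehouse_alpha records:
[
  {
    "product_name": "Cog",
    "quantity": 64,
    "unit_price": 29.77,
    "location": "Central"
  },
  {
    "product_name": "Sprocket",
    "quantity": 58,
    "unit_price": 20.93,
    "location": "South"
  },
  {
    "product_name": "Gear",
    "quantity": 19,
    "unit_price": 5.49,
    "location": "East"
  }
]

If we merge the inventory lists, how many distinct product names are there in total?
4

Schema mapping: "item_name" (warehouse_beta) = "product_name" (warehouse_alpha) = product name

Products in warehouse_beta: ['Bolt', 'Cog', 'Sprocket']
Products in warehouse_alpha: ['Cog', 'Gear', 'Sprocket']

Union (unique products): ['Bolt', 'Cog', 'Gear', 'Sprocket']
Count: 4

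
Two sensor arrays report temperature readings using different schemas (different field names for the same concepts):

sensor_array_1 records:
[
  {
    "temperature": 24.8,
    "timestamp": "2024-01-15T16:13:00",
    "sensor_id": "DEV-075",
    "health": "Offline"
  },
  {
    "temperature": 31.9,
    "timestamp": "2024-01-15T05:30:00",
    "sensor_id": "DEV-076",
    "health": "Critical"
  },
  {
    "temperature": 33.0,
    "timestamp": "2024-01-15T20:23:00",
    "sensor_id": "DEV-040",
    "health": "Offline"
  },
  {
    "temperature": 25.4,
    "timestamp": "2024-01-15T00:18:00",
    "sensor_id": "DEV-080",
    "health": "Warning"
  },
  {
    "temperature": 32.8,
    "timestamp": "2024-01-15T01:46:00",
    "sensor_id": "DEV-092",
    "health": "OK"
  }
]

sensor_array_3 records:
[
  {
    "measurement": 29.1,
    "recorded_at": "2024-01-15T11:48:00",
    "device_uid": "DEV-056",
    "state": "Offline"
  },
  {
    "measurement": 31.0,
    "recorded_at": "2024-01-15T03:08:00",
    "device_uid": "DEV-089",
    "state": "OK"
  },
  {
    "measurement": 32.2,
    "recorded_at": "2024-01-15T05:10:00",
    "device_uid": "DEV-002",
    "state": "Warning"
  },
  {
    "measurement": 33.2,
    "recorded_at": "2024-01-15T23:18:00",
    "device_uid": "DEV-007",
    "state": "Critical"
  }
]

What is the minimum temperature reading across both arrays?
24.8

Schema mapping: "temperature" (sensor_array_1) = "measurement" (sensor_array_3) = temperature reading

Minimum in sensor_array_1: 24.8
Minimum in sensor_array_3: 29.1

Overall minimum: min(24.8, 29.1) = 24.8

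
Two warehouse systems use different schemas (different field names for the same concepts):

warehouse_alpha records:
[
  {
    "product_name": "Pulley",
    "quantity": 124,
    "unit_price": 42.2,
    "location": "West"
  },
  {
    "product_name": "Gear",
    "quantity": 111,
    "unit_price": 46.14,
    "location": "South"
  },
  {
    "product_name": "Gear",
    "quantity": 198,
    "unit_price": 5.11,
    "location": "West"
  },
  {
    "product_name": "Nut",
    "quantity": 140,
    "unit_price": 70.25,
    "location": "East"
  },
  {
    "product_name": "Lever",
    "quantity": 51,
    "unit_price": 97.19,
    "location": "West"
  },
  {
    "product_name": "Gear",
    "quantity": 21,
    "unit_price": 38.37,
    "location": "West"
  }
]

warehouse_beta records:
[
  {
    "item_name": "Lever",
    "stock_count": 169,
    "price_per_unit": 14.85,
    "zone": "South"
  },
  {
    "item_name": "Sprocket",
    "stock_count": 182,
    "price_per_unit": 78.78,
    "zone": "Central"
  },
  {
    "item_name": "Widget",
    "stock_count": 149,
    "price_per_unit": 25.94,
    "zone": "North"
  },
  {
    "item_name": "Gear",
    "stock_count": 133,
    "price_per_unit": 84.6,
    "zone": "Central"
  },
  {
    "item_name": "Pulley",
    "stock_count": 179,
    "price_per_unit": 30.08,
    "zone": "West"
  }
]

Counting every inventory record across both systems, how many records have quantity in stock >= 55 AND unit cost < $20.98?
2

Schema mappings:
- "quantity" (warehouse_alpha) = "stock_count" (warehouse_beta) = quantity
- "unit_price" (warehouse_alpha) = "price_per_unit" (warehouse_beta) = unit cost

Records meeting both conditions in warehouse_alpha: 1
Records meeting both conditions in warehouse_beta: 1

Total: 1 + 1 = 2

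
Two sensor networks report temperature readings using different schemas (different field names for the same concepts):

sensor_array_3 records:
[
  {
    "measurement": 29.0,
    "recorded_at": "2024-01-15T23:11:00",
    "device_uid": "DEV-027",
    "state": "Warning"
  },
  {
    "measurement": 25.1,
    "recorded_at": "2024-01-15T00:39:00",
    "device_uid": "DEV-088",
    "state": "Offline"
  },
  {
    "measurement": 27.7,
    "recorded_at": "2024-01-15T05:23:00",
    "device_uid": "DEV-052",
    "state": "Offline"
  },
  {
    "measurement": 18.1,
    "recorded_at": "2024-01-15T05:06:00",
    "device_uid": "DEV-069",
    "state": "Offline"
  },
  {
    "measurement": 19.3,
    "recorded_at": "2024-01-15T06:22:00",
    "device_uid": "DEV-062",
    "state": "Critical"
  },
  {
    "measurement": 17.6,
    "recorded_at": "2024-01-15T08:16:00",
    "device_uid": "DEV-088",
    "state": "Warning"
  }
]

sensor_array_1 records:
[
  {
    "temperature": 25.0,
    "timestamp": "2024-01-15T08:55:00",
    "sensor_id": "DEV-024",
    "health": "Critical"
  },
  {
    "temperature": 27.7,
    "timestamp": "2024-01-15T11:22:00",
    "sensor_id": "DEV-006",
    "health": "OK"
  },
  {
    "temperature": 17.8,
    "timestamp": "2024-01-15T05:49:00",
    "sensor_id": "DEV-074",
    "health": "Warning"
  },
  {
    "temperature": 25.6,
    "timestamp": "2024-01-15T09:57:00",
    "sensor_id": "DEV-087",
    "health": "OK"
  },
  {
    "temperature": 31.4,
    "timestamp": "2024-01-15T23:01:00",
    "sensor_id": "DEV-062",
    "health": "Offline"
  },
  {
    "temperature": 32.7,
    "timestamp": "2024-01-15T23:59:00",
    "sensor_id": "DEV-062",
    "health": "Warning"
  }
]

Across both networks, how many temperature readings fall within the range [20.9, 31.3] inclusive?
6

Schema mapping: "measurement" (sensor_array_3) = "temperature" (sensor_array_1) = temperature

Readings in [20.9, 31.3] from sensor_array_3: 3
Readings in [20.9, 31.3] from sensor_array_1: 3

Total count: 3 + 3 = 6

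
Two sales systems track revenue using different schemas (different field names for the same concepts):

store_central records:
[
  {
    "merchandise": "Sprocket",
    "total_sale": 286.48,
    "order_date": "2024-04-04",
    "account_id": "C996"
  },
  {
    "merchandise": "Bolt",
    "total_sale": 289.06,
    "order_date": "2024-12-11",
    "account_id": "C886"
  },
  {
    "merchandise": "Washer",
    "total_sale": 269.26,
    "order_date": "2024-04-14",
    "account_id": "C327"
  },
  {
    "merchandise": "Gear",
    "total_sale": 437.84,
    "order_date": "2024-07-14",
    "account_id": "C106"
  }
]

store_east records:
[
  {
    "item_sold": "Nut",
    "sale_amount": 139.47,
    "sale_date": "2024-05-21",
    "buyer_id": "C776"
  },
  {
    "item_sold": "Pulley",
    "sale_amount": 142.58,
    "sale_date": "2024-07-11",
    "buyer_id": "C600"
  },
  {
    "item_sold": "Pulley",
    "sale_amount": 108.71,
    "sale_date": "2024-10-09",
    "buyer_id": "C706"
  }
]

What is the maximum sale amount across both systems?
437.84

Reconcile: "total_sale" (store_central) = "sale_amount" (store_east) = sale amount

Maximum in store_central: 437.84
Maximum in store_east: 142.58

Overall maximum: max(437.84, 142.58) = 437.84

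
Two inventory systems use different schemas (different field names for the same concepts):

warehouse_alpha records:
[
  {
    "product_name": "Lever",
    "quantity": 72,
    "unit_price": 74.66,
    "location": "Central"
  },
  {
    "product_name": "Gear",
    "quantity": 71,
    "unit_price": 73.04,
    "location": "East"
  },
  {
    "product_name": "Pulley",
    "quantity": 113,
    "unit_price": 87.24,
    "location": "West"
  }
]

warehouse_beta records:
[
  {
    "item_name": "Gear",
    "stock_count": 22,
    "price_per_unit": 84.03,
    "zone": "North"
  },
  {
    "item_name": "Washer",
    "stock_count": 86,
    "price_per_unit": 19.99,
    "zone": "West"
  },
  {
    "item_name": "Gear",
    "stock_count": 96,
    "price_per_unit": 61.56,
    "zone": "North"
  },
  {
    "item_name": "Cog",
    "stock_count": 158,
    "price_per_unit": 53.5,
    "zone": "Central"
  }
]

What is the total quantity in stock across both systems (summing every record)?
618

To reconcile these schemas, identify the field holding the quantity in stock in each system:
1. In warehouse_alpha it is "quantity"
2. In warehouse_beta it is "stock_count"

From warehouse_alpha: 72 + 71 + 113 = 256
From warehouse_beta: 22 + 86 + 96 + 158 = 362

Total: 256 + 362 = 618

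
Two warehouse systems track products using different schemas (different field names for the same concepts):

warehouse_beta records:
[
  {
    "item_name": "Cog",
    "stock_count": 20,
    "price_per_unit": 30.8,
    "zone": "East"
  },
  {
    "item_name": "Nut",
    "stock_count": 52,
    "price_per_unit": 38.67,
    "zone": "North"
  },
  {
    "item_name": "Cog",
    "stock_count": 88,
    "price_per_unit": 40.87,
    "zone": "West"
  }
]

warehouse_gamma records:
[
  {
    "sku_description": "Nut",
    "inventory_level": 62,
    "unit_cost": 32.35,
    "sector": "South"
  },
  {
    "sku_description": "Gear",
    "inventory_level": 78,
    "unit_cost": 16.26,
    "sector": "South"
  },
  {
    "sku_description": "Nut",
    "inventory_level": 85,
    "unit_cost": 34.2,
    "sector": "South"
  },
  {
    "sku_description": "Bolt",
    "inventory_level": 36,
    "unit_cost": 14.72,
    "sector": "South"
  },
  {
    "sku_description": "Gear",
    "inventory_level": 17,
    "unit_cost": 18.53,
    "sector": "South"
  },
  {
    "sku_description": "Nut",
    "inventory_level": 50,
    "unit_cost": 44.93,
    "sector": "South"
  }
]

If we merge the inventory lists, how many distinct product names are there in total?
4

Schema mapping: "item_name" (warehouse_beta) = "sku_description" (warehouse_gamma) = product name

Products in warehouse_beta: ['Cog', 'Nut']
Products in warehouse_gamma: ['Bolt', 'Gear', 'Nut']

Union (unique products): ['Bolt', 'Cog', 'Gear', 'Nut']
Count: 4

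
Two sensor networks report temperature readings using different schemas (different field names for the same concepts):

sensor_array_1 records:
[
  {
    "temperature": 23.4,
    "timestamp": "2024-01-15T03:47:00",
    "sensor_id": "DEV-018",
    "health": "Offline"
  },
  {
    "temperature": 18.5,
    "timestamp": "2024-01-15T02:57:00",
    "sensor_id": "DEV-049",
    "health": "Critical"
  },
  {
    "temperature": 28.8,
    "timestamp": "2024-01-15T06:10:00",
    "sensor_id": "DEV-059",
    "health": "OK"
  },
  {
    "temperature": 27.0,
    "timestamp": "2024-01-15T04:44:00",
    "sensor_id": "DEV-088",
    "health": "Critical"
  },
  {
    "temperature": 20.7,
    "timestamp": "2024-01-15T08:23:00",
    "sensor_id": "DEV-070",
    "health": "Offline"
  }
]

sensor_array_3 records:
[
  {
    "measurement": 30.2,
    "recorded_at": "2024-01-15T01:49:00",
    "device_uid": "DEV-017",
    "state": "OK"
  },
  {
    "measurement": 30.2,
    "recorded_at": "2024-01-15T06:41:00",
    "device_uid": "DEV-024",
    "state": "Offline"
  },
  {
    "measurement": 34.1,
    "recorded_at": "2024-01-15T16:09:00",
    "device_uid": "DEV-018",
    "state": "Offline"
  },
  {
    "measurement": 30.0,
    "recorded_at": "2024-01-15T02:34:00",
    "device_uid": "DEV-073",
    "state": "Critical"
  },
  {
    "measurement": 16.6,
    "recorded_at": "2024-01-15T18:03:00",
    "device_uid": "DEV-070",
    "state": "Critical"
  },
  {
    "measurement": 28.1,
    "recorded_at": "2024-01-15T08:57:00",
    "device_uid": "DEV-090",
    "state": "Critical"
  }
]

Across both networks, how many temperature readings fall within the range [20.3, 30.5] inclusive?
8

Schema mapping: "temperature" (sensor_array_1) = "measurement" (sensor_array_3) = temperature

Readings in [20.3, 30.5] from sensor_array_1: 4
Readings in [20.3, 30.5] from sensor_array_3: 4

Total count: 4 + 4 = 8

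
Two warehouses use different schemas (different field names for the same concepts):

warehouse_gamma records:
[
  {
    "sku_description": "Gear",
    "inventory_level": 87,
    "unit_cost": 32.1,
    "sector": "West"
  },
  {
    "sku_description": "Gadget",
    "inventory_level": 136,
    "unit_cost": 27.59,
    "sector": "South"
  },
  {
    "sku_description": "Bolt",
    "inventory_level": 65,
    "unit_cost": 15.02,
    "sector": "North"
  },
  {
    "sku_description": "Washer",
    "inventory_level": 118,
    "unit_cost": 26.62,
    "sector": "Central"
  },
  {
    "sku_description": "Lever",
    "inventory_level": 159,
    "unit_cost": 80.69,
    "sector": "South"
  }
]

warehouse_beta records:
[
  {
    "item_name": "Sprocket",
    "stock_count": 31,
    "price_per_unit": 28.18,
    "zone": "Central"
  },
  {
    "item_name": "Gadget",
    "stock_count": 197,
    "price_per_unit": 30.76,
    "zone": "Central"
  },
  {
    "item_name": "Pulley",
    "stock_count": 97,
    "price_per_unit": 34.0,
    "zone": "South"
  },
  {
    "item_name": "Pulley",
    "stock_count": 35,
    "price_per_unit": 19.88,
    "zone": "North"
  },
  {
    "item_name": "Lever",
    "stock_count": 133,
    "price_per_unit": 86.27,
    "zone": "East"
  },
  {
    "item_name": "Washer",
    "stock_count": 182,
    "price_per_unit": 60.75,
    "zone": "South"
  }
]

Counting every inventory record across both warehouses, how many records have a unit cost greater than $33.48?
4

Schema mapping: "unit_cost" (warehouse_gamma) = "price_per_unit" (warehouse_beta) = unit cost

Records > $33.48 in warehouse_gamma: 1
Records > $33.48 in warehouse_beta: 3

Total count: 1 + 3 = 4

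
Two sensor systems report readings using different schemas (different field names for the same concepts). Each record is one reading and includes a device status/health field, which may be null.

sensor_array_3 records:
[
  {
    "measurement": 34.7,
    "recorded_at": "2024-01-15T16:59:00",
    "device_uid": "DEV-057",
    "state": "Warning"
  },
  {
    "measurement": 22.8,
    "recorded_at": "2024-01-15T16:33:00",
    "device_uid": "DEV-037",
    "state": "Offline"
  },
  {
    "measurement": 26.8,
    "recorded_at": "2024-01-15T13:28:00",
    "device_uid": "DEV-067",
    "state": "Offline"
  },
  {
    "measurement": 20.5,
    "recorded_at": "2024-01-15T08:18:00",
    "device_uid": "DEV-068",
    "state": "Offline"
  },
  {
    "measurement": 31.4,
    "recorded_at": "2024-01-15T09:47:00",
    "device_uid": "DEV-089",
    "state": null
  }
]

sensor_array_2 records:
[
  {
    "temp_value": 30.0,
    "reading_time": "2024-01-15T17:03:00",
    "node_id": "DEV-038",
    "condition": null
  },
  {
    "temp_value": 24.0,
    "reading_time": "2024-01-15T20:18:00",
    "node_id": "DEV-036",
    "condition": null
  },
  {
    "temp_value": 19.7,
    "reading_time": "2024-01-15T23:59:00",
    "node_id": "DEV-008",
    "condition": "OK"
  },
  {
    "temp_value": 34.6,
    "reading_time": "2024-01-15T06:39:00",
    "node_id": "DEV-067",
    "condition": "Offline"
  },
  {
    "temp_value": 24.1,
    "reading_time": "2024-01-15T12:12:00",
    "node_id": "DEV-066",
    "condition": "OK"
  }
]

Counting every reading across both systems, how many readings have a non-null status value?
7

Schema mapping: "state" (sensor_array_3) = "condition" (sensor_array_2) = status

Non-null in sensor_array_3: 4
Non-null in sensor_array_2: 3

Total non-null: 4 + 3 = 7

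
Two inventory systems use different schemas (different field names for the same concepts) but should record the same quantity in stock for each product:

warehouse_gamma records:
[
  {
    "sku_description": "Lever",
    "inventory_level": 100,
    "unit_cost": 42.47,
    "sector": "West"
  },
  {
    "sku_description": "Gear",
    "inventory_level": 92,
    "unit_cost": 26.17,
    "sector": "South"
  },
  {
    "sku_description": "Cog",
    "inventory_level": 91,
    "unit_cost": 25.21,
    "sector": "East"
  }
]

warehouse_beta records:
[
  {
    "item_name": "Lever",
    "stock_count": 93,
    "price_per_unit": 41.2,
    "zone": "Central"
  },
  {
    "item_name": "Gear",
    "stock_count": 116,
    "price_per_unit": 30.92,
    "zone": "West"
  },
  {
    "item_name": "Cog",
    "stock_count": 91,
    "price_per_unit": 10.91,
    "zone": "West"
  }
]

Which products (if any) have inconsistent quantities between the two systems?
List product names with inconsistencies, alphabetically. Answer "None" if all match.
Gear, Lever

Schema mappings:
- "sku_description" (warehouse_gamma) = "item_name" (warehouse_beta) = product name
- "inventory_level" (warehouse_gamma) = "stock_count" (warehouse_beta) = quantity

Comparison:
  Lever: 100 vs 93 - MISMATCH
  Gear: 92 vs 116 - MISMATCH
  Cog: 91 vs 91 - MATCH

Products with inconsistencies: Gear, Lever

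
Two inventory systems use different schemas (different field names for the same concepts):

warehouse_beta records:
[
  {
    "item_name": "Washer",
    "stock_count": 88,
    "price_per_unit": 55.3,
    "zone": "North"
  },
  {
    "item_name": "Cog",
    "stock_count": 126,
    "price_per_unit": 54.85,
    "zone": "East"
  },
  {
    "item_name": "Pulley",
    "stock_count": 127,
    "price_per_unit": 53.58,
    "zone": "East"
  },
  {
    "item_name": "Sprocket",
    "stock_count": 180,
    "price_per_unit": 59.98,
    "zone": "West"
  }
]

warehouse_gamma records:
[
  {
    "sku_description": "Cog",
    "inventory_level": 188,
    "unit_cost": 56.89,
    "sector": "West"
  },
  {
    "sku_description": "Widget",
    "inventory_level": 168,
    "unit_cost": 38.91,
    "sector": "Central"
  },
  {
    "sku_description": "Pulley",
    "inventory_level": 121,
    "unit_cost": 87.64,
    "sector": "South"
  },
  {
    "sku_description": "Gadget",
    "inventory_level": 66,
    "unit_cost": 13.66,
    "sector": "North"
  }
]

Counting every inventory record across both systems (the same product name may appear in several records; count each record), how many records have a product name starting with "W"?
2

Schema mapping: "item_name" (warehouse_beta) = "sku_description" (warehouse_gamma) = product name

Records with product name starting with "W" in warehouse_beta: 1
Records with product name starting with "W" in warehouse_gamma: 1

Total: 1 + 1 = 2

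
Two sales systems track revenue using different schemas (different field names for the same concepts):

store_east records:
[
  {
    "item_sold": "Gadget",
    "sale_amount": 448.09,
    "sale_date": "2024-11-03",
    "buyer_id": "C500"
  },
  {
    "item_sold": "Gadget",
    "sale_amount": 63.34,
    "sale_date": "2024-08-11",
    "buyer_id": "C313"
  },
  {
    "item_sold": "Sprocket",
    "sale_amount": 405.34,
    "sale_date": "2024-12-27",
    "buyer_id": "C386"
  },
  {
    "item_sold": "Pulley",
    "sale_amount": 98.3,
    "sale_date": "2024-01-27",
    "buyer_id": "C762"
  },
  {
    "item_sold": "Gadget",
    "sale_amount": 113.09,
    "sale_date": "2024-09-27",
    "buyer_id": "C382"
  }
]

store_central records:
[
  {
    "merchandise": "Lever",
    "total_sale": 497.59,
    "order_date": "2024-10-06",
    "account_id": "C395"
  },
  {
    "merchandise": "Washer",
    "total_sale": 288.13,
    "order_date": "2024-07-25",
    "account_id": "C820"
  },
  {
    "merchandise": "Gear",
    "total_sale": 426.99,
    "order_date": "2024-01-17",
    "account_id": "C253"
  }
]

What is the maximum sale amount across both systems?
497.59

Reconcile: "sale_amount" (store_east) = "total_sale" (store_central) = sale amount

Maximum in store_east: 448.09
Maximum in store_central: 497.59

Overall maximum: max(448.09, 497.59) = 497.59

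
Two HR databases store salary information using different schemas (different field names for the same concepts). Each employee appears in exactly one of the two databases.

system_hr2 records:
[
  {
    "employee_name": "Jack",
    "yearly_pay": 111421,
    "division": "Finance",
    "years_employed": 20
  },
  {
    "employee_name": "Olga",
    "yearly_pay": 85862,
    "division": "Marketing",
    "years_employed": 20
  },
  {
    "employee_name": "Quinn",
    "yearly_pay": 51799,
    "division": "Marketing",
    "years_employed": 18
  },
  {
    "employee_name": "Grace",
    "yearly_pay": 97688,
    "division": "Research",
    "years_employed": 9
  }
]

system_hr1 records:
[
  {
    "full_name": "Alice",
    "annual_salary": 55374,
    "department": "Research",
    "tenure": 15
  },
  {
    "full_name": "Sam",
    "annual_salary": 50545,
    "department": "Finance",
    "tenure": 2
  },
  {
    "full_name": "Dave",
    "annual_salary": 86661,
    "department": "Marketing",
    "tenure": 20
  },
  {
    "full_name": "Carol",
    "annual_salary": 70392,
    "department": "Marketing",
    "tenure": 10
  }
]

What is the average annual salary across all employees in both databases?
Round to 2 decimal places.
76217.75

Schema mapping: "yearly_pay" (system_hr2) = "annual_salary" (system_hr1) = annual salary

All salaries: [111421, 85862, 51799, 97688, 55374, 50545, 86661, 70392]
Sum: 609742
Count: 8
Average: 609742 / 8 = 76217.75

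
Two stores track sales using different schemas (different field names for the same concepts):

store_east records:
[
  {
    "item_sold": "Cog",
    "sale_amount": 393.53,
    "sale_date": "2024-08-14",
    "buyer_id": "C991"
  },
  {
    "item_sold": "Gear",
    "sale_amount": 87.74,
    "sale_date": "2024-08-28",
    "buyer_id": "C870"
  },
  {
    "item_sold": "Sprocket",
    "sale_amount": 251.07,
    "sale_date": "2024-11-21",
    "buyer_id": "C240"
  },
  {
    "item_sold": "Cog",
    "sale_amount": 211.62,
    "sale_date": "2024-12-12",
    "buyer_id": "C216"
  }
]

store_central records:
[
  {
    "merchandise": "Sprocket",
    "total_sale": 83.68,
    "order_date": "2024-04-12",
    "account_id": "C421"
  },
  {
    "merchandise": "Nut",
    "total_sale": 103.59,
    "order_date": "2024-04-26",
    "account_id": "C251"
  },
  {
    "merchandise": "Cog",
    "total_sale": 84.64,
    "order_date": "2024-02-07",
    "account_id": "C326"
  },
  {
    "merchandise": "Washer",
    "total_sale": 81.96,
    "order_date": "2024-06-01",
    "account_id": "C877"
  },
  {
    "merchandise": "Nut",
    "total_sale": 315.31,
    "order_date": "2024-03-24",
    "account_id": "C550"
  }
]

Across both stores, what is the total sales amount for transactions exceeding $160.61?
1171.53

Schema mapping: "sale_amount" (store_east) = "total_sale" (store_central) = sale amount

Sum of sales > $160.61 in store_east: 856.22
Sum of sales > $160.61 in store_central: 315.31

Total: 856.22 + 315.31 = 1171.53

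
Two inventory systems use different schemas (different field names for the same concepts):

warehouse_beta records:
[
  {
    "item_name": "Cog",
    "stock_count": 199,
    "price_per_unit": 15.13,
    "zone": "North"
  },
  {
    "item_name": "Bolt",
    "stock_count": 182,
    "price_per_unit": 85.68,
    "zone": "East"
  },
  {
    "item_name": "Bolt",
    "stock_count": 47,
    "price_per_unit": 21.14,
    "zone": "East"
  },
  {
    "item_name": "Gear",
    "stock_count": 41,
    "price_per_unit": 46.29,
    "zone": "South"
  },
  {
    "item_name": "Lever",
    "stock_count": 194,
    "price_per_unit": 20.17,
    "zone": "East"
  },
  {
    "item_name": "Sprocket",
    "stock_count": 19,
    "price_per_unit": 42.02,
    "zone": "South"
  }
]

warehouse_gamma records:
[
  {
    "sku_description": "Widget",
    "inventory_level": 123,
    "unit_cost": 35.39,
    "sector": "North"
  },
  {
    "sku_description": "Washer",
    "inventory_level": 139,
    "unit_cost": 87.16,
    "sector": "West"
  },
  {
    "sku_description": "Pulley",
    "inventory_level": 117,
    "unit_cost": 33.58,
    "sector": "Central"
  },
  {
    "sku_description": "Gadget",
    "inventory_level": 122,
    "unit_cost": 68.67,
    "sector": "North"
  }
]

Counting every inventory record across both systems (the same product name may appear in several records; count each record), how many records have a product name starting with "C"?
1

Schema mapping: "item_name" (warehouse_beta) = "sku_description" (warehouse_gamma) = product name

Records with product name starting with "C" in warehouse_beta: 1
Records with product name starting with "C" in warehouse_gamma: 0

Total: 1 + 0 = 1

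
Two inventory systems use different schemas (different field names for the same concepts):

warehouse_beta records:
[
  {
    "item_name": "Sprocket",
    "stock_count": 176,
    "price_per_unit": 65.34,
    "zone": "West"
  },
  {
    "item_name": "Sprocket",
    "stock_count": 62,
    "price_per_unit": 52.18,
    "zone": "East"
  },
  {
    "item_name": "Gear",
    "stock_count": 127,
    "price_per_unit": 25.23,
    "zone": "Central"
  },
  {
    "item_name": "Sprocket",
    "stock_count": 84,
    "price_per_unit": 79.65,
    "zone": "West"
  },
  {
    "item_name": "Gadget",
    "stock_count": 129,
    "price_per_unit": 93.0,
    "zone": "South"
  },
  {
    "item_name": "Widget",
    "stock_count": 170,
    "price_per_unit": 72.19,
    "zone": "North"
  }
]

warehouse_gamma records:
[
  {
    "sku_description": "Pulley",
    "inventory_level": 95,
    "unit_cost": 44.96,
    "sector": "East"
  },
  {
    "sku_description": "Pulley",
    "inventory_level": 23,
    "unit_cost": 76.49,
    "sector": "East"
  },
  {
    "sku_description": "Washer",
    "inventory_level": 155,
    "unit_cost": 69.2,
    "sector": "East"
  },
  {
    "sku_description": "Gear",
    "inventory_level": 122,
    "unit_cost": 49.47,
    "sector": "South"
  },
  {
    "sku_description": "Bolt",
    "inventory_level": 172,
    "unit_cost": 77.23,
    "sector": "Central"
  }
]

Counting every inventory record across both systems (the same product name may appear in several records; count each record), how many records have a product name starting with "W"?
2

Schema mapping: "item_name" (warehouse_beta) = "sku_description" (warehouse_gamma) = product name

Records with product name starting with "W" in warehouse_beta: 1
Records with product name starting with "W" in warehouse_gamma: 1

Total: 1 + 1 = 2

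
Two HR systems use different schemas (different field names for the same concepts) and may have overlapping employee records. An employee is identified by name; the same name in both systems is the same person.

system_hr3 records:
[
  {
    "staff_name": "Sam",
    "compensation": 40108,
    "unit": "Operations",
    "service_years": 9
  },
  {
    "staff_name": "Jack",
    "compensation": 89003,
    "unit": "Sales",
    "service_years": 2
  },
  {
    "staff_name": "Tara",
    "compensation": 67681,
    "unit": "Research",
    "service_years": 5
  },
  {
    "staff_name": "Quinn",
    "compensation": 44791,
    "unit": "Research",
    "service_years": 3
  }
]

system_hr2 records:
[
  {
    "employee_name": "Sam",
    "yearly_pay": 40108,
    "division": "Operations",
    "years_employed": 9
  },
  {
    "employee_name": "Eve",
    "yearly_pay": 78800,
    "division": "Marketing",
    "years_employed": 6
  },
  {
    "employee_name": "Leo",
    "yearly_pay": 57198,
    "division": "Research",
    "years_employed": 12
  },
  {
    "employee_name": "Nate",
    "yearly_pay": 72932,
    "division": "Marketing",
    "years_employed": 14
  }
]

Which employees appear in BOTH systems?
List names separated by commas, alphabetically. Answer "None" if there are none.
Sam

Schema mapping: "staff_name" (system_hr3) = "employee_name" (system_hr2) = employee name

Names in system_hr3: ['Jack', 'Quinn', 'Sam', 'Tara']
Names in system_hr2: ['Eve', 'Leo', 'Nate', 'Sam']

Intersection: ['Sam']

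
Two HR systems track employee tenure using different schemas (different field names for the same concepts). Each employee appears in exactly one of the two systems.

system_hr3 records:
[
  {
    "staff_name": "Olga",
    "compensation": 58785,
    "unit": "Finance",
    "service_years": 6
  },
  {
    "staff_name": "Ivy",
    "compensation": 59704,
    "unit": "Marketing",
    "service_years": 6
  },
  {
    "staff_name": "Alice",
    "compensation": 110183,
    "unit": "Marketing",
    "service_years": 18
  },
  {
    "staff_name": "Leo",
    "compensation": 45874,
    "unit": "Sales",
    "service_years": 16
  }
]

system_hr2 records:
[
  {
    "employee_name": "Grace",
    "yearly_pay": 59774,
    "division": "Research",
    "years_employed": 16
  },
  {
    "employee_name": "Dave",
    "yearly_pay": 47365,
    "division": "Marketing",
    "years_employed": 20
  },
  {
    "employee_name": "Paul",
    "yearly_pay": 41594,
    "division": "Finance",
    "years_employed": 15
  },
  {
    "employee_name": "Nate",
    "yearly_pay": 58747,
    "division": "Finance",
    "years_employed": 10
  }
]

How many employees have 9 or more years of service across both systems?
6

Reconcile schemas: "service_years" (system_hr3) = "years_employed" (system_hr2) = years of service

From system_hr3: 2 employees with >= 9 years
From system_hr2: 4 employees with >= 9 years

Total: 2 + 4 = 6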